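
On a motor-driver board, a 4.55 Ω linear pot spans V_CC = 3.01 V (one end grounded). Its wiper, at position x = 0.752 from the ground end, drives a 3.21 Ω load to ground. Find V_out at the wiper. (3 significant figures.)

V_out ≈ 1.79 V

Split the track: R_lower = x·R_p = 3.422 Ω, R_upper = (1−x)·R_p = 1.128 Ω.
R_L loads the lower segment: effective lower R = 1.656 Ω.
Then V_out = V_CC · 1.656/(1.128 + 1.656) = 1.790 V.
(Unloaded: V_out = x·V_CC = 2.26 V.)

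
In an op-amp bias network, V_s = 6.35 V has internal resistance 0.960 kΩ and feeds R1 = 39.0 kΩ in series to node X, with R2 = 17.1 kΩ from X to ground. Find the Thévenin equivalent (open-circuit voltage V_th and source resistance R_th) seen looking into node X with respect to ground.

V_th ≈ 1.90 V, R_th ≈ 12.0 kΩ

R1' = 0.960 + 39.0 = 39.96 kΩ (source resistance + R1).
Open-circuit (no load on X): V_th = V_s · R2/(R1' + R2) = 6.35 × 17.1/(39.96 + 17.1) = 1.903 V.
Looking into X with the source shorted: R_th = R1'·R2/(R1'+R2) = 39.96 × 17.1/57.06 = 11.98 kΩ.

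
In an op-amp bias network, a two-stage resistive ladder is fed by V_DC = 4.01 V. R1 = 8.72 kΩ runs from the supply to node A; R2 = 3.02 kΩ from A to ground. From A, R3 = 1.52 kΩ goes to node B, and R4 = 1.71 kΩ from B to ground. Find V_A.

Looking into the second stage from A: R3 + R4 = 3.230 kΩ appears in parallel with R2.
Effective lower resistance at A: R2 ‖ 3.230 = 1.561 kΩ.
V_A = 4.01 × 1.561/(8.72 + 1.561) = 0.6088 V.

V_A ≈ 0.609 V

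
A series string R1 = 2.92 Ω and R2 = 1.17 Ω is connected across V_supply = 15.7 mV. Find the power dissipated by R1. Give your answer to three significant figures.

P ≈ 43.0 µW

The common current is I = 15.7/4.090 = 3.839 mA.
P(R1) = I²·R1 = (3.839)² × 2.92 = 43.03 µW.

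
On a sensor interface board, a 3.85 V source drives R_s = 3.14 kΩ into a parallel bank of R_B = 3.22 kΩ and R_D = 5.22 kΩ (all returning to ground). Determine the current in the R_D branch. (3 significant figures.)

Equivalent of the parallel group: R_p = 1.992 kΩ.
V_A by voltage divider: V_A = 3.85 × 1.992/(3.14 + 1.992) = 1.494 V.
Branch current I = V_A/R_D = 1.494/5.22 = 0.2862 mA.
(Equivalently: I_total = 0.7503 mA, then current-divider fraction G_k/ΣG = 0.3815.)

I ≈ 0.286 mA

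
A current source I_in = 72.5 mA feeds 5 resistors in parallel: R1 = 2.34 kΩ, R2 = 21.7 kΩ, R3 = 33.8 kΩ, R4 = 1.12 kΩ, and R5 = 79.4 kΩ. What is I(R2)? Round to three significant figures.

I ≈ 2.37 mA

ΣG = 1/2.34 + 1/21.7 + 1/33.8 + 1/1.12 + 1/79.4 = 1.408.
R2 takes the fraction G_k/ΣG = 0.04608/1.408 = 0.03272, so I = 72.5 × 0.03272 = 2.372 mA.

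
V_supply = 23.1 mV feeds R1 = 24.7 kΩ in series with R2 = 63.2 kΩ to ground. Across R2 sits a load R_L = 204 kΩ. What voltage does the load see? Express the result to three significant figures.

The load sits in parallel with R2, giving an effective lower resistance R2' = R2·R_L/(R2+R_L) = 48.25 kΩ.
Voltage divider with the loaded lower leg: V_out = 23.1 × 48.25/(24.7 + 48.25) = 23.1 × 0.6614 = 15.28 mV.
(Unloaded it would be 16.6 mV; the load pulls it down.)

V_out ≈ 15.3 mV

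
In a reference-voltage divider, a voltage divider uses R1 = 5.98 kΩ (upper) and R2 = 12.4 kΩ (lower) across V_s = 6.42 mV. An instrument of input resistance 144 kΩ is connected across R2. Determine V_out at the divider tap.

V_out ≈ 4.21 mV

R2 ‖ R_L = (12.4 × 144)/(12.4 + 144) = 11.42 kΩ.
Then V_out = V_s · R2'/(R1 + R2') = 6.42 × 11.42/17.40 = 4.213 mV.
(Unloaded it would be 4.33 mV; the load pulls it down.)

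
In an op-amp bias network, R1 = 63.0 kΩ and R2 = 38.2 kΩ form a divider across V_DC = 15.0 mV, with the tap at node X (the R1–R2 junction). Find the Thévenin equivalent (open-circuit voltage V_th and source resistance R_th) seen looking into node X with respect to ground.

With X open, the divider is unloaded: V_th = 15.0 × 38.2/101.2 = 5.662 mV.
Zeroing V_DC shorts the top of R1 to ground, so R_th = R1 ‖ R2 = 23.78 kΩ.

V_th ≈ 5.66 mV, R_th ≈ 23.8 kΩ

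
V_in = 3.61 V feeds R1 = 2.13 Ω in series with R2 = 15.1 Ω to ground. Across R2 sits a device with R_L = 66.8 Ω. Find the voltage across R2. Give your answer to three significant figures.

V_out ≈ 3.08 V

First combine the lower leg with the load: R2 ‖ R_L = 12.32 Ω.
Now apply the divider: V_out = 3.61 × 0.8526 = 3.078 V.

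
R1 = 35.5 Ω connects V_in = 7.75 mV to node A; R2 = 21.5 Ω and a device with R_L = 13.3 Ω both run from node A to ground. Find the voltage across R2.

V_out ≈ 1.46 mV

R2 ‖ R_L = (21.5 × 13.3)/(21.5 + 13.3) = 8.217 Ω.
Then V_out = V_in · R2'/(R1 + R2') = 7.75 × 8.217/43.72 = 1.457 mV.
(Unloaded it would be 2.92 mV; the load pulls it down.)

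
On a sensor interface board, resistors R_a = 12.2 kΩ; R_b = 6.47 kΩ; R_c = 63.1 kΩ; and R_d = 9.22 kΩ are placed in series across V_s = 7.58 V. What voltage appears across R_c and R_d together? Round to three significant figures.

V ≈ 6.02 V

Series total: ΣR = 12.2 + 6.47 + 63.1 + 9.22 = 90.99 kΩ.
R_{R_c..R_d} = 63.1 + 9.22 = 72.32 kΩ.
Voltage divider: V = V_s · (72.32 / 90.99) = 7.58 × 0.7948 = 6.025 V.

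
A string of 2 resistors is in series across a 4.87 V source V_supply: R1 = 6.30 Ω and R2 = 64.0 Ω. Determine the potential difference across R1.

V ≈ 0.436 V

Series total: ΣR = 6.30 + 64.0 = 70.30 Ω.
By the voltage-divider rule, V = 4.87 × 6.300/70.30 = 0.4364 V.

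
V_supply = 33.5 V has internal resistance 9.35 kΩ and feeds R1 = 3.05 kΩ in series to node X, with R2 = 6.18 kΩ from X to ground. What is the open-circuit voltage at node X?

R1' = 9.35 + 3.05 = 12.40 kΩ (source resistance + R1).
V_th is the unloaded tap voltage: V_supply · R2/(R1'+R2) = 33.5 × 0.3326 = 11.14 V.

V_th ≈ 11.1 V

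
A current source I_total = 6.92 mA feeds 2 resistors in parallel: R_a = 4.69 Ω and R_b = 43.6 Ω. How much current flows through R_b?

I ≈ 0.672 mA

Two-branch current divider: I_k = I_total · R_other/(R_1 + R_2).
I(R_b) = 6.92 × 4.69/(4.69 + 43.6) = 6.92 × 0.09712 = 0.6721 mA.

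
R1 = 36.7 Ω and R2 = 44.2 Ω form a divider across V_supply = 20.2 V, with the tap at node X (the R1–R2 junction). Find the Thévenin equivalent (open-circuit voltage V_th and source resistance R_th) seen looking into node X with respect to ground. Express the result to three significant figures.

With X open, the divider is unloaded: V_th = 20.2 × 44.2/80.90 = 11.04 V.
Looking into X with the source shorted: R_th = R1·R2/(R1+R2) = 36.70 × 44.2/80.90 = 20.05 Ω.

V_th ≈ 11.0 V, R_th ≈ 20.1 Ω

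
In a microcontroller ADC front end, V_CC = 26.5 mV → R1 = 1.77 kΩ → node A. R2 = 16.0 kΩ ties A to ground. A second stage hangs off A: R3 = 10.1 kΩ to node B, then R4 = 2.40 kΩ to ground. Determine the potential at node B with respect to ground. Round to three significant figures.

The second stage (R3 + R4 = 12.50 kΩ) loads node A in parallel with R2.
Effective lower resistance at A: R2 ‖ 12.50 = 7.018 kΩ.
So V_A = 26.5 × 0.7986 = 21.16 mV.
V_B = V_A × 0.1920 = 4.063 mV.

V_B ≈ 4.06 mV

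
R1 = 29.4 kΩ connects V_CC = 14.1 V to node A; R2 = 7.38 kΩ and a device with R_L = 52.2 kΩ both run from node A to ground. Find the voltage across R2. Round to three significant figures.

R2 ‖ R_L = (7.38 × 52.2)/(7.38 + 52.2) = 6.466 kΩ.
Then V_out = V_CC · R2'/(R1 + R2') = 14.1 × 6.466/35.87 = 2.542 V.

V_out ≈ 2.54 V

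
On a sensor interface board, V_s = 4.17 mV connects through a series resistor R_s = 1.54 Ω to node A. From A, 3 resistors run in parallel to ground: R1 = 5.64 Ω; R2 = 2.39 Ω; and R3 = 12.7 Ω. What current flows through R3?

I ≈ 0.161 mA

Combine the parallel branches: R_p = (1/5.64 + 1/2.39 + 1/12.7)⁻¹ = 1.483 Ω.
Node voltage V_A = V_s · R_p/(R_s + R_p) = 4.17 × 0.4905 = 2.045 mV.
Branch current I = V_A/R3 = 2.045/12.7 = 0.1611 mA.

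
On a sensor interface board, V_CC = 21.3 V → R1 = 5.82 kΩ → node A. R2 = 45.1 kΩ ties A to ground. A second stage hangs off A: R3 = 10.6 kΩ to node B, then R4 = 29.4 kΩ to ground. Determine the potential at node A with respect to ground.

Node A sees R2 in parallel with the series input of stage 2, R3 + R4 = 40.00 kΩ.
R2 ‖ (R3+R4) = 21.20 kΩ.
V_A = 21.3 × 21.20/(5.82 + 21.20) = 16.71 V.

V_A ≈ 16.7 V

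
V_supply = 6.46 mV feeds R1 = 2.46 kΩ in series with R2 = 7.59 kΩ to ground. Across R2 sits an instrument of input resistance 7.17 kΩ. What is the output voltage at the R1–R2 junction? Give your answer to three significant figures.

First combine the lower leg with the load: R2 ‖ R_L = 3.687 kΩ.
Then V_out = V_supply · R2'/(R1 + R2') = 6.46 × 3.687/6.147 = 3.875 mV.

V_out ≈ 3.87 mV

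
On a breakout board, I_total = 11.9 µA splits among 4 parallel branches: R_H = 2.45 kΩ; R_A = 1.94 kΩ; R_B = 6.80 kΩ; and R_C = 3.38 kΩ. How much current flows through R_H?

ΣG = 1/2.45 + 1/1.94 + 1/6.80 + 1/3.38 = 1.367.
R_H takes the fraction G_k/ΣG = 0.4082/1.367 = 0.2987, so I = 11.9 × 0.2987 = 3.554 µA.

I ≈ 3.55 µA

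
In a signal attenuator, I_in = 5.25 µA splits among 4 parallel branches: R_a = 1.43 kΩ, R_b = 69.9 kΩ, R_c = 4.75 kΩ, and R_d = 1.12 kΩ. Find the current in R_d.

I ≈ 2.58 µA

Total conductance ΣG = 1/1.43 + 1/69.9 + 1/4.75 + 1/1.12 = 1.817 (units of 1/kΩ).
R_d takes the fraction G_k/ΣG = 0.8929/1.817 = 0.4914, so I = 5.25 × 0.4914 = 2.580 µA.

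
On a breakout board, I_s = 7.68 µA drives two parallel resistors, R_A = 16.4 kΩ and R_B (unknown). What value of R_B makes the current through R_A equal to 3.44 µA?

The fraction through R_A equals R_B/(R_A+R_B).
With f = 0.4479, R_B = R_A · f/(1−f) = 16.4 × 0.8113 = 13.31 kΩ.

R_B ≈ 13.3 kΩ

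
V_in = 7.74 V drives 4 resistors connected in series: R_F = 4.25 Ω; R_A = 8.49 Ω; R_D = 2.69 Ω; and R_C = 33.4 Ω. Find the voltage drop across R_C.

V ≈ 5.29 V

Series total: ΣR = 4.25 + 8.49 + 2.69 + 33.4 = 48.83 Ω.
Voltage divider: V = V_in · (33.40 / 48.83) = 7.74 × 0.6840 = 5.294 V.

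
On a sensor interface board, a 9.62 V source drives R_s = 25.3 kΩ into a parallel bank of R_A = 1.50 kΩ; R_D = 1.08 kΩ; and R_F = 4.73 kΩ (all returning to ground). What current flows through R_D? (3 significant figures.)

I ≈ 0.191 mA

Parallel bank: R_p = 1/(1/1.50 + 1/1.08 + 1/4.73) = 0.5543 kΩ.
V_A by voltage divider: V_A = 9.62 × 0.5543/(25.3 + 0.5543) = 0.2063 V.
Branch current I = V_A/R_D = 0.2063/1.08 = 0.1910 mA.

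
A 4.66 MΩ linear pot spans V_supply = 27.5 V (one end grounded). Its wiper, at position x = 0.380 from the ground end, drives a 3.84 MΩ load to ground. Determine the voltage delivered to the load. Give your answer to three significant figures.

The pot divides into 2.889 MΩ above the wiper and 1.771 MΩ below.
R_L loads the lower segment: effective lower R = 1.212 MΩ.
Then V_out = V_supply · 1.212/(2.889 + 1.212) = 8.127 V.

V_out ≈ 8.13 V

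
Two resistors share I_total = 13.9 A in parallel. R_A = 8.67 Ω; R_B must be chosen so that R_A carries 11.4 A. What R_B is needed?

R_B ≈ 39.5 Ω

Two-branch current divider: I_A = I_total · R_B/(R_A + R_B).
11.4/13.9 = R_B/(R_A + R_B) → R_B = R_A · (0.8201)/(1 − 0.8201) = 8.67 × 4.560 = 39.54 Ω.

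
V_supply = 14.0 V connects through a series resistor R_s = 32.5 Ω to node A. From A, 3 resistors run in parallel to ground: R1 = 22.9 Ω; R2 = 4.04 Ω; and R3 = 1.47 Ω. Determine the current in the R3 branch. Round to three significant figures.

I ≈ 0.292 A

Combine the parallel branches: R_p = (1/22.9 + 1/4.04 + 1/1.47)⁻¹ = 1.029 Ω.
Node voltage V_A = V_supply · R_p/(R_s + R_p) = 14.0 × 0.03070 = 0.4298 V.
Branch current I = V_A/R3 = 0.4298/1.47 = 0.2924 A.
(Equivalently: I_total = 0.4175 A, then current-divider fraction G_k/ΣG = 0.7003.)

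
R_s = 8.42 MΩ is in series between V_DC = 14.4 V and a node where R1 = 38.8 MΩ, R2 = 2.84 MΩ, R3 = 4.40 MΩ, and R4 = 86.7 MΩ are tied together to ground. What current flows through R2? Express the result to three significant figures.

Equivalent of the parallel group: R_p = 1.622 MΩ.
V_A by voltage divider: V_A = 14.4 × 1.622/(8.42 + 1.622) = 2.325 V.
Branch current I = V_A/R2 = 2.325/2.84 = 0.8188 µA.

I ≈ 0.819 µA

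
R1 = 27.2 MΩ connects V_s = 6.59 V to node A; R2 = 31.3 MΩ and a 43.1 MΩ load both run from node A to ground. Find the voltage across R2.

V_out ≈ 2.64 V

The load sits in parallel with R2, giving an effective lower resistance R2' = R2·R_L/(R2+R_L) = 18.13 MΩ.
Then V_out = V_s · R2'/(R1 + R2') = 6.59 × 18.13/45.33 = 2.636 V.
(Unloaded it would be 3.53 V; the load pulls it down.)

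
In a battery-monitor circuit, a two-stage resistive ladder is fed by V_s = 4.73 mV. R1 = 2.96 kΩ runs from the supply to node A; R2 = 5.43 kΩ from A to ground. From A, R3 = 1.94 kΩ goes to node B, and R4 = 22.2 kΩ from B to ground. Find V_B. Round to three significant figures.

V_B ≈ 2.61 mV

Node A sees R2 in parallel with the series input of stage 2, R3 + R4 = 24.14 kΩ.
Effective lower resistance at A: R2 ‖ 24.14 = 4.433 kΩ.
V_A = 4.73 × 4.433/(2.96 + 4.433) = 2.836 mV.
Stage 2 is unloaded, so V_B = V_A · R4/(R3+R4) = 2.836 × 22.2/24.14 = 2.608 mV.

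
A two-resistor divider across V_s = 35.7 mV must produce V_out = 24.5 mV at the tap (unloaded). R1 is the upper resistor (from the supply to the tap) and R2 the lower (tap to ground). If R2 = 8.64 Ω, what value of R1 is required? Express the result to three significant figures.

R1 ≈ 3.95 Ω

V_out/V_s = R2/(R1+R2) = 0.6863.
So R1 = R2 · (V_s/V_out − 1) = 8.64 × (35.7/24.5 − 1) = 8.64 × 0.4571 = 3.950 Ω.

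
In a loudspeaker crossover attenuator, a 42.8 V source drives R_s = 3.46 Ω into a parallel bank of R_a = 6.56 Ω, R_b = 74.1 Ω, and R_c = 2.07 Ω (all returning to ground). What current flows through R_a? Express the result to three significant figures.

I ≈ 2.01 A

Combine the parallel branches: R_p = (1/6.56 + 1/74.1 + 1/2.07)⁻¹ = 1.541 Ω.
V_A by voltage divider: V_A = 42.8 × 1.541/(3.46 + 1.541) = 13.19 V.
Branch current I = V_A/R_a = 13.19/6.56 = 2.010 A.
(Equivalently: I_total = 8.559 A, then current-divider fraction G_k/ΣG = 0.2349.)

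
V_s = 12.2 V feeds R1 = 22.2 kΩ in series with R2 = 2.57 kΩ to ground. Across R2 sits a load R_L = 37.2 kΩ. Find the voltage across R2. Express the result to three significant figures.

First combine the lower leg with the load: R2 ‖ R_L = 2.404 kΩ.
Voltage divider with the loaded lower leg: V_out = 12.2 × 2.404/(22.2 + 2.404) = 12.2 × 0.09770 = 1.192 V.

V_out ≈ 1.19 V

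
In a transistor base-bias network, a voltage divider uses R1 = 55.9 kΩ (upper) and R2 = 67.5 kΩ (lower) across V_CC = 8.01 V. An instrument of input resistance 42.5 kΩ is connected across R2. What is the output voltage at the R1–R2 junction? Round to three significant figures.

V_out ≈ 2.55 V

First combine the lower leg with the load: R2 ‖ R_L = 26.08 kΩ.
Voltage divider with the loaded lower leg: V_out = 8.01 × 26.08/(55.9 + 26.08) = 8.01 × 0.3181 = 2.548 V.
(Unloaded it would be 4.38 V; the load pulls it down.)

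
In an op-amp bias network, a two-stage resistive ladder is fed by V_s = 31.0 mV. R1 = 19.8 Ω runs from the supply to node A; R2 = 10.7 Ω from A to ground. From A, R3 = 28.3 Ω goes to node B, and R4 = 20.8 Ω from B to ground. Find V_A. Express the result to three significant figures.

V_A ≈ 9.53 mV

Looking into the second stage from A: R3 + R4 = 49.10 Ω appears in parallel with R2.
Effective lower resistance at A: R2 ‖ 49.10 = 8.785 Ω.
So V_A = 31.0 × 0.3073 = 9.528 mV.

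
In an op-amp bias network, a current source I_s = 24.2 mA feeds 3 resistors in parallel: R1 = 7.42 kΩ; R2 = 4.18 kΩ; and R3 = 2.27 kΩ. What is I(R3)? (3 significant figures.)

ΣG = 1/7.42 + 1/4.18 + 1/2.27 = 0.8145.
By the current-divider rule, I = I_s · G_k/ΣG = 24.2 × 0.5408 = 13.09 mA.

I ≈ 13.1 mA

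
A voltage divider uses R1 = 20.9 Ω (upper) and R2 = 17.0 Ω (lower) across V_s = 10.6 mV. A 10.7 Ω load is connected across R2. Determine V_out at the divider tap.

V_out ≈ 2.53 mV

First combine the lower leg with the load: R2 ‖ R_L = 6.567 Ω.
Now apply the divider: V_out = 10.6 × 0.2391 = 2.534 mV.
(Unloaded it would be 4.75 mV; the load pulls it down.)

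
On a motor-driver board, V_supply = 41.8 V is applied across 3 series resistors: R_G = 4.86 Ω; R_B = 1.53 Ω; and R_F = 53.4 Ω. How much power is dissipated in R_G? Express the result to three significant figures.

ΣR = 59.79 Ω → I = 41.8/59.79 = 0.6991 A.
V(R_G) = I·R = 3.398 V; P = V·I = 3.398 × 0.6991 = 2.375 W.

P ≈ 2.38 W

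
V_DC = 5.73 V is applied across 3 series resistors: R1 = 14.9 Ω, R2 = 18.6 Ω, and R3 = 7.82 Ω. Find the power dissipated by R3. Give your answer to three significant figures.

Series current I = V_DC/ΣR = 5.73/41.32 = 0.1387 A.
P(R3) = I²·R3 = (0.1387)² × 7.82 = 0.1504 W.

P ≈ 0.150 W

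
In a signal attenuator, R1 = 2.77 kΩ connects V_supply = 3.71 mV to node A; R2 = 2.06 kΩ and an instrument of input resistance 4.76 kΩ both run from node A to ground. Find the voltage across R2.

V_out ≈ 1.27 mV

First combine the lower leg with the load: R2 ‖ R_L = 1.438 kΩ.
Then V_out = V_supply · R2'/(R1 + R2') = 3.71 × 1.438/4.208 = 1.268 mV.
(Unloaded it would be 1.58 mV; the load pulls it down.)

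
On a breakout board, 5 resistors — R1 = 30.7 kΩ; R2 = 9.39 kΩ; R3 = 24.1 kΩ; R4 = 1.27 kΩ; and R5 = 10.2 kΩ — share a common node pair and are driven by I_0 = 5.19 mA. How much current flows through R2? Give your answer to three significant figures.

Conductances: ΣG = 1/30.7 + 1/9.39 + 1/24.1 + 1/1.27 + 1/10.2 = 1.066 (1/kΩ).
R2 takes the fraction G_k/ΣG = 0.1065/1.066 = 0.09990, so I = 5.19 × 0.09990 = 0.5185 mA.

I ≈ 0.518 mA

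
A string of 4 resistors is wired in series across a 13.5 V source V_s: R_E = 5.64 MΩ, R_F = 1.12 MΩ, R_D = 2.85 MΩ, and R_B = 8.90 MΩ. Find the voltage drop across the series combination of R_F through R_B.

Total series resistance ΣR = 5.64 + 1.12 + 2.85 + 8.90 = 18.51 MΩ.
R_{R_F..R_B} = 1.12 + 2.85 + 8.90 = 12.87 MΩ.
V = V_s · R/ΣR = 13.5 × 0.6953 = 9.387 V.

V ≈ 9.39 V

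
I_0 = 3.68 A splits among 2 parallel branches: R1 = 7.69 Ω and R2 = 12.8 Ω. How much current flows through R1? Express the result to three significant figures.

I ≈ 2.30 A

With just two branches, the current splits inversely with resistance.
I(R1) = 3.68 × 12.8/(7.69 + 12.8) = 3.68 × 0.6247 = 2.299 A.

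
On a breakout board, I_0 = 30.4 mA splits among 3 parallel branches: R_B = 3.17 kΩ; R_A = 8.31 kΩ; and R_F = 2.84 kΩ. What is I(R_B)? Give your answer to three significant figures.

Total conductance ΣG = 1/3.17 + 1/8.31 + 1/2.84 = 0.7879 (units of 1/kΩ).
R_B takes the fraction G_k/ΣG = 0.3155/0.7879 = 0.4004, so I = 30.4 × 0.4004 = 12.17 mA.

I ≈ 12.2 mA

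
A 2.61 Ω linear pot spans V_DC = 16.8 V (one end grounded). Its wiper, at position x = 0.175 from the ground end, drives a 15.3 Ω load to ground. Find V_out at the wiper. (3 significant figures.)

V_out ≈ 2.87 V

Split the track: R_lower = x·R_p = 0.4567 Ω, R_upper = (1−x)·R_p = 2.153 Ω.
(x·R_p) ‖ R_L = 0.4435 Ω.
Loaded-divider output: V_out = 16.8 × 0.1708 = 2.869 V.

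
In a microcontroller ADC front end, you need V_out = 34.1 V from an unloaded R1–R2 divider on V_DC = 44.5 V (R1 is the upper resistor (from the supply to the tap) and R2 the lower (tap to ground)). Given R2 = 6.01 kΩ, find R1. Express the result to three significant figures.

R1 ≈ 1.83 kΩ

V_out/V_DC = R2/(R1+R2) = 0.7663.
Rearranging, R1 = R2·(1−k)/k = 6.01 × 0.3050 = 1.833 kΩ.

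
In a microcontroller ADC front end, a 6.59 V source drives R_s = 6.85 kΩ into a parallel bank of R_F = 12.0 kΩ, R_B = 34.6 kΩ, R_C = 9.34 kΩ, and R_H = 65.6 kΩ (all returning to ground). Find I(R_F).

I ≈ 0.211 mA

Parallel bank: R_p = 1/(1/12.0 + 1/34.6 + 1/9.34 + 1/65.6) = 4.264 kΩ.
V_A by voltage divider: V_A = 6.59 × 4.264/(6.85 + 4.264) = 2.528 V.
I(R_F) = V_A / R_F = 2.528/12.0 = 0.2107 mA.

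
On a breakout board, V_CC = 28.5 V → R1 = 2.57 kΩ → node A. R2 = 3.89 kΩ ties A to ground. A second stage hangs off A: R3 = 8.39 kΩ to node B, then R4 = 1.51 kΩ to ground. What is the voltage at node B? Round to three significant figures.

Looking into the second stage from A: R3 + R4 = 9.900 kΩ appears in parallel with R2.
Effective lower resistance at A: R2 ‖ 9.900 = 2.793 kΩ.
So V_A = 28.5 × 0.5208 = 14.84 V.
V_B = V_A × 0.1525 = 2.264 V.

V_B ≈ 2.26 V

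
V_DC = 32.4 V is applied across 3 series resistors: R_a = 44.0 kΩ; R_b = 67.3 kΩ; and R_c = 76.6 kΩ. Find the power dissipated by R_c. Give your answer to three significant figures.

P ≈ 2.28 mW

Series current I = V_DC/ΣR = 32.4/187.9 = 0.1724 mA.
V(R_c) = I·R = 13.21 V; P = V·I = 13.21 × 0.1724 = 2.278 mW.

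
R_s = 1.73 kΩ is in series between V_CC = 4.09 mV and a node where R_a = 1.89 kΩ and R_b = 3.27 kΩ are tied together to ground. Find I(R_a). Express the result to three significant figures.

I ≈ 0.885 µA

Equivalent of the parallel group: R_p = 1.198 kΩ.
Node voltage V_A = V_CC · R_p/(R_s + R_p) = 4.09 × 0.4091 = 1.673 mV.
Branch current I = V_A/R_a = 1.673/1.89 = 0.8853 µA.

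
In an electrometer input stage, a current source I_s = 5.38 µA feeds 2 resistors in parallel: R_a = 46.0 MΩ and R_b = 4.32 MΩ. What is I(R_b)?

Two-branch current divider: I_k = I_s · R_other/(R_1 + R_2).
I(R_b) = 5.38 × 46.0/(46.0 + 4.32) = 5.38 × 0.9141 = 4.918 µA.

I ≈ 4.92 µA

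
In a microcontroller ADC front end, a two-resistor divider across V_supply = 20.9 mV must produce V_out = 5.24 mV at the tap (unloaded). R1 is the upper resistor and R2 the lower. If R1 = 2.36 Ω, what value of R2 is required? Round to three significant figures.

Required fraction k = V_out/V_supply = 0.2507.
Rearranging, R2 = R1·k/(1−k) = 2.36 × 0.3346 = 0.7897 Ω.

R2 ≈ 0.790 Ω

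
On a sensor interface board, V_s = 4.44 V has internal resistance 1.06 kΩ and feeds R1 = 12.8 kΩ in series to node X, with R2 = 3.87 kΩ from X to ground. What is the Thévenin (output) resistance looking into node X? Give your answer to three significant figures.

R_th ≈ 3.03 kΩ

R1' = 1.06 + 12.8 = 13.86 kΩ (source resistance + R1).
Looking into X with the source shorted: R_th = R1'·R2/(R1'+R2) = 13.86 × 3.87/17.73 = 3.025 kΩ.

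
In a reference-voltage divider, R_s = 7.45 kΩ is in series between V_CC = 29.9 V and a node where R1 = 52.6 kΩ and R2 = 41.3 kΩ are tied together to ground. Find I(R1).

I ≈ 0.430 mA

Parallel bank: R_p = 1/(1/52.6 + 1/41.3) = 23.14 kΩ.
Node voltage V_A = V_CC · R_p/(R_s + R_p) = 29.9 × 0.7564 = 22.62 V.
Branch current I = V_A/R1 = 22.62/52.6 = 0.4300 mA.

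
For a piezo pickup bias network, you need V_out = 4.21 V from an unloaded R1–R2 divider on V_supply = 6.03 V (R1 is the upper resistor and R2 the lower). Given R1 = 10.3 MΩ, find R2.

Required fraction k = V_out/V_supply = 0.6982.
So R2 = R1 · V_out/(V_supply − V_out) = 10.3 × 4.21/(6.03 − 4.21) = 10.3 × 2.313 = 23.83 MΩ.

R2 ≈ 23.8 MΩ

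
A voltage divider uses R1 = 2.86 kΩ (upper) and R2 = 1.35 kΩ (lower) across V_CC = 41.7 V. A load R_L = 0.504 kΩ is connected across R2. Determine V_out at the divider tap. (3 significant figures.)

V_out ≈ 4.74 V

The load sits in parallel with R2, giving an effective lower resistance R2' = R2·R_L/(R2+R_L) = 0.3670 kΩ.
Voltage divider with the loaded lower leg: V_out = 41.7 × 0.3670/(2.86 + 0.3670) = 41.7 × 0.1137 = 4.742 V.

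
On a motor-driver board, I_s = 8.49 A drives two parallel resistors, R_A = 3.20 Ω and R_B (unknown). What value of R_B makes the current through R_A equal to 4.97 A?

The fraction through R_A equals R_B/(R_A+R_B).
4.97/8.49 = R_B/(R_A + R_B) → R_B = R_A · (0.5854)/(1 − 0.5854) = 3.20 × 1.412 = 4.518 Ω.

R_B ≈ 4.52 Ω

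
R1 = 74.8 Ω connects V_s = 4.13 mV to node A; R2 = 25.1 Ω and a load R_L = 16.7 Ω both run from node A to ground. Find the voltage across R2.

R2 ‖ R_L = (25.1 × 16.7)/(25.1 + 16.7) = 10.03 Ω.
Voltage divider with the loaded lower leg: V_out = 4.13 × 10.03/(74.8 + 10.03) = 4.13 × 0.1182 = 0.4882 mV.

V_out ≈ 0.488 mV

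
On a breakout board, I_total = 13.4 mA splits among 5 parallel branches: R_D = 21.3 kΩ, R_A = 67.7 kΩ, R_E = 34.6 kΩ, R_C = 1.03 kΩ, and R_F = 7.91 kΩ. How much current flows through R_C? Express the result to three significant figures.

ΣG = 1/21.3 + 1/67.7 + 1/34.6 + 1/1.03 + 1/7.91 = 1.188.
By the current-divider rule, I = I_total · G_k/ΣG = 13.4 × 0.8173 = 10.95 mA.

I ≈ 11.0 mA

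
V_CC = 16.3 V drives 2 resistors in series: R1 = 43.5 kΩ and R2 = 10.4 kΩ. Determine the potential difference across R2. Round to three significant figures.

V ≈ 3.15 V

Series total: ΣR = 43.5 + 10.4 = 53.90 kΩ.
V = V_CC · R/ΣR = 16.3 × 0.1929 = 3.145 V.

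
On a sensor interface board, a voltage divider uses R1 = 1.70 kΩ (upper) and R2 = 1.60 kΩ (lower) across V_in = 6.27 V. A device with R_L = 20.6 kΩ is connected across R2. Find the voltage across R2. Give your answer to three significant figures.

R2 ‖ R_L = (1.60 × 20.6)/(1.60 + 20.6) = 1.485 kΩ.
Now apply the divider: V_out = 6.27 × 0.4662 = 2.923 V.

V_out ≈ 2.92 V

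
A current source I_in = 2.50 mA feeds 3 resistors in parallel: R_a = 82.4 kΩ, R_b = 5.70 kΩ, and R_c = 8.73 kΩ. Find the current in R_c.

I ≈ 0.948 mA

ΣG = 1/82.4 + 1/5.70 + 1/8.73 = 0.3021.
R_c takes the fraction G_k/ΣG = 0.1145/0.3021 = 0.3791, so I = 2.50 × 0.3791 = 0.9479 mA.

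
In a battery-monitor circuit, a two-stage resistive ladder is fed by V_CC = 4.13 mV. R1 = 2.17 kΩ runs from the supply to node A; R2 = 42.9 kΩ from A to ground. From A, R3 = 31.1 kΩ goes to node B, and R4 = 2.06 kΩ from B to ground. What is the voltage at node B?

V_B ≈ 0.230 mV

Looking into the second stage from A: R3 + R4 = 33.16 kΩ appears in parallel with R2.
R2 ‖ (R3+R4) = 18.70 kΩ.
V_A = 4.13 × 18.70/(2.17 + 18.70) = 3.701 mV.
Then the unloaded second divider: V_B = V_A × R4/(R3+R4) = 3.701 × 0.06212 = 0.2299 mV.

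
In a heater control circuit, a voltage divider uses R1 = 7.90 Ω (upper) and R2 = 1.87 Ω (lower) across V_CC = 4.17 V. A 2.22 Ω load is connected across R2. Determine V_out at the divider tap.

The load sits in parallel with R2, giving an effective lower resistance R2' = R2·R_L/(R2+R_L) = 1.015 Ω.
Now apply the divider: V_out = 4.17 × 0.1139 = 0.4748 V.

V_out ≈ 0.475 V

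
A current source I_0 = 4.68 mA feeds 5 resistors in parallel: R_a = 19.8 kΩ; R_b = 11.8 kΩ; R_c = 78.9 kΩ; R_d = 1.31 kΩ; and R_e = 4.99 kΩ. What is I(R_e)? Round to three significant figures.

I ≈ 0.844 mA

ΣG = 1/19.8 + 1/11.8 + 1/78.9 + 1/1.31 + 1/4.99 = 1.112.
R_e takes the fraction G_k/ΣG = 0.2004/1.112 = 0.1803, so I = 4.68 × 0.1803 = 0.8437 mA.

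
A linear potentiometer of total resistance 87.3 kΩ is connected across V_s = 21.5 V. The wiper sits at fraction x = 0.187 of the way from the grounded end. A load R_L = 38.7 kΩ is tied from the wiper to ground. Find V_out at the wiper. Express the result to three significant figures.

The pot divides into 70.97 kΩ above the wiper and 16.33 kΩ below.
R_L loads the lower segment: effective lower R = 11.48 kΩ.
V_out = 21.5 × 11.48/(70.97 + 11.48) = 2.994 V.

V_out ≈ 2.99 V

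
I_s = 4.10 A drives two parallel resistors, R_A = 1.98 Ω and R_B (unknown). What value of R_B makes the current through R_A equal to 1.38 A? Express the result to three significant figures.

R_B ≈ 1.00 Ω

In a two-way split, I_A/I_s = R_B/(R_A + R_B).
With f = 0.3366, R_B = R_A · f/(1−f) = 1.98 × 0.5074 = 1.005 Ω.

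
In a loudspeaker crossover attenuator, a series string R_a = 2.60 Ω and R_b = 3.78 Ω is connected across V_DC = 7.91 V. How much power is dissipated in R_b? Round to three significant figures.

P ≈ 5.81 W

ΣR = 6.380 Ω → I = 7.91/6.380 = 1.240 A.
P(R_b) = I²·R_b = (1.240)² × 3.78 = 5.810 W.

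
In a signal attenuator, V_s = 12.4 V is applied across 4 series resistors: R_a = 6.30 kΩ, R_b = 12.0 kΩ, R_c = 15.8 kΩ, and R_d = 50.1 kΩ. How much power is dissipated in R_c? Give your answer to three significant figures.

P ≈ 0.343 mW

The common current is I = 12.4/84.20 = 0.1473 mA.
V(R_c) = I·R = 2.327 V; P = V·I = 2.327 × 0.1473 = 0.3427 mW.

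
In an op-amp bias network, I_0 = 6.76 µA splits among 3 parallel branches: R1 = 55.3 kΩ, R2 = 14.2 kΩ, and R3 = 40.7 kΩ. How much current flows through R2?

I ≈ 4.21 µA

Conductances: ΣG = 1/55.3 + 1/14.2 + 1/40.7 = 0.1131 (1/kΩ).
R2 takes the fraction G_k/ΣG = 0.07042/0.1131 = 0.6228, so I = 6.76 × 0.6228 = 4.210 µA.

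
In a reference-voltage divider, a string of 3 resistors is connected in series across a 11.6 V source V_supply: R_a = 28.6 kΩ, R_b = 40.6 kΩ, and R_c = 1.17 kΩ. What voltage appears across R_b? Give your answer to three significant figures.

Series total: ΣR = 28.6 + 40.6 + 1.17 = 70.37 kΩ.
V = V_supply · R/ΣR = 11.6 × 0.5770 = 6.693 V.

V ≈ 6.69 V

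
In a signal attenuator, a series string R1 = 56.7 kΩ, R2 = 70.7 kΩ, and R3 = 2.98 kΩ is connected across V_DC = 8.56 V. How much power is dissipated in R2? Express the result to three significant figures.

The common current is I = 8.56/130.4 = 0.06565 mA.
V(R2) = I·R = 4.642 V; P = V·I = 4.642 × 0.06565 = 0.3048 mW.

P ≈ 0.305 mW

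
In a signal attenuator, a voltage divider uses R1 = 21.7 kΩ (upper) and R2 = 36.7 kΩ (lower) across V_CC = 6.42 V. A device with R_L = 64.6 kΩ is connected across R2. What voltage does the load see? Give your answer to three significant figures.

First combine the lower leg with the load: R2 ‖ R_L = 23.40 kΩ.
Now apply the divider: V_out = 6.42 × 0.5189 = 3.331 V.

V_out ≈ 3.33 V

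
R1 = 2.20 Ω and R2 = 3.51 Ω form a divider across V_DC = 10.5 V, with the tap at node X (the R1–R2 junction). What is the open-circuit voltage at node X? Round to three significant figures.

V_th ≈ 6.45 V

With X open, the divider is unloaded: V_th = 10.5 × 3.51/5.710 = 6.454 V.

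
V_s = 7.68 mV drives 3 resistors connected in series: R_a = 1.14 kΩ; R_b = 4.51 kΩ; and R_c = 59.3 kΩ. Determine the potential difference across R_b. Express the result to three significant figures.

V ≈ 0.533 mV

Series total: ΣR = 1.14 + 4.51 + 59.3 = 64.95 kΩ.
V = V_s · R/ΣR = 7.68 × 0.06944 = 0.5333 mV.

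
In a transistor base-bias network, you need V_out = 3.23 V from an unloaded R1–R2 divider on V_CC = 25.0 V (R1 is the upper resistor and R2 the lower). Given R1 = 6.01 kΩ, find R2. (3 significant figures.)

V_out/V_CC = R2/(R1+R2) = 0.1292.
Rearranging, R2 = R1·k/(1−k) = 6.01 × 0.1484 = 0.8917 kΩ.

R2 ≈ 0.892 kΩ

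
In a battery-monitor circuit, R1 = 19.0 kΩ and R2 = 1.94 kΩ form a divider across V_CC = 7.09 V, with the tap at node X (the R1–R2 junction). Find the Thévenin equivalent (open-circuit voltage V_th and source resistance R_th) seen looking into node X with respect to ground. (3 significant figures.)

Open-circuit (no load on X): V_th = V_CC · R2/(R1 + R2) = 7.09 × 1.94/(19.00 + 1.94) = 0.6569 V.
Looking into X with the source shorted: R_th = R1·R2/(R1+R2) = 19.00 × 1.94/20.94 = 1.760 kΩ.

V_th ≈ 0.657 V, R_th ≈ 1.76 kΩ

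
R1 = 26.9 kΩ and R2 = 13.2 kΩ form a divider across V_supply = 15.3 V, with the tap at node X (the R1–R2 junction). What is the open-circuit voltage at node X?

V_th ≈ 5.04 V

V_th is the unloaded tap voltage: V_supply · R2/(R1+R2) = 15.3 × 0.3292 = 5.036 V.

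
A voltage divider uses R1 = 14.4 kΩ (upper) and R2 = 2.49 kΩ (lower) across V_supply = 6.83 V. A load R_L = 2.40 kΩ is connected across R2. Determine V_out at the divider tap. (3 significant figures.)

The load sits in parallel with R2, giving an effective lower resistance R2' = R2·R_L/(R2+R_L) = 1.222 kΩ.
Voltage divider with the loaded lower leg: V_out = 6.83 × 1.222/(14.4 + 1.222) = 6.83 × 0.07823 = 0.5343 V.

V_out ≈ 0.534 V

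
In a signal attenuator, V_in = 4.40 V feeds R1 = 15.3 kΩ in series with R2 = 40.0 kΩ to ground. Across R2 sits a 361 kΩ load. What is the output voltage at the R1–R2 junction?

R2 ‖ R_L = (40.0 × 361)/(40.0 + 361) = 36.01 kΩ.
Now apply the divider: V_out = 4.40 × 0.7018 = 3.088 V.
(Unloaded it would be 3.18 V; the load pulls it down.)

V_out ≈ 3.09 V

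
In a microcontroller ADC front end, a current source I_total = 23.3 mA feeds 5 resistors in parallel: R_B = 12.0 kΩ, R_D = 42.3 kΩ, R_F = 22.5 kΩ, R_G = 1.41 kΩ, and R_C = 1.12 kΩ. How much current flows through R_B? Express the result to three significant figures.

I ≈ 1.11 mA

Conductances: ΣG = 1/12.0 + 1/42.3 + 1/22.5 + 1/1.41 + 1/1.12 = 1.753 (1/kΩ).
R_B takes the fraction G_k/ΣG = 0.08333/1.753 = 0.04752, so I = 23.3 × 0.04752 = 1.107 mA.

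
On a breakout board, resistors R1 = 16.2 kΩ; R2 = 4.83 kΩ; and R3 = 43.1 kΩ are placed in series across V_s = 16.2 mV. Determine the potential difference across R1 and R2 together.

V ≈ 5.31 mV

Total series resistance ΣR = 16.2 + 4.83 + 43.1 = 64.13 kΩ.
R_{R1..R2} = 16.2 + 4.83 = 21.03 kΩ.
Voltage divider: V = V_s · (21.03 / 64.13) = 16.2 × 0.3279 = 5.312 mV.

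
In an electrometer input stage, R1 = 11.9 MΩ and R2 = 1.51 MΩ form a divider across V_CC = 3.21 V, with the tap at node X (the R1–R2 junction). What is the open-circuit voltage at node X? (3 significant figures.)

V_th is the unloaded tap voltage: V_CC · R2/(R1+R2) = 3.21 × 0.1126 = 0.3615 V.

V_th ≈ 0.361 V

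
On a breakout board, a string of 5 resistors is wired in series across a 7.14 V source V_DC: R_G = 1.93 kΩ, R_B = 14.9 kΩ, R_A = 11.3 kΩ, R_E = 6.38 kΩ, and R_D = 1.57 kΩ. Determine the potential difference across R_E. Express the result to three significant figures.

V ≈ 1.26 V

Total series resistance ΣR = 1.93 + 14.9 + 11.3 + 6.38 + 1.57 = 36.08 kΩ.
V = V_DC · R/ΣR = 7.14 × 0.1768 = 1.263 V.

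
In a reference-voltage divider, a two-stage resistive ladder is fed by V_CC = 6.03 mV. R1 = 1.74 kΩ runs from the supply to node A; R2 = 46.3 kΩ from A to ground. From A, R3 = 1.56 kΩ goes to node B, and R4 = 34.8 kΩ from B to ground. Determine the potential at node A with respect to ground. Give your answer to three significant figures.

The second stage (R3 + R4 = 36.36 kΩ) loads node A in parallel with R2.
Effective lower resistance at A: R2 ‖ 36.36 = 20.37 kΩ.
So V_A = 6.03 × 0.9213 = 5.555 mV.

V_A ≈ 5.56 mV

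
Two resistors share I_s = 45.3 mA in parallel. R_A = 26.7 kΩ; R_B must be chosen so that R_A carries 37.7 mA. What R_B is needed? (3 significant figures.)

R_B ≈ 132 kΩ

In a two-way split, I_A/I_s = R_B/(R_A + R_B).
With f = 0.8322, R_B = R_A · f/(1−f) = 26.7 × 4.961 = 132.4 kΩ.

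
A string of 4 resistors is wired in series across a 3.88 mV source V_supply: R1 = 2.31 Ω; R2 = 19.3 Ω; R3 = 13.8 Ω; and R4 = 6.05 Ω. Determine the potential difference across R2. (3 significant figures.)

V ≈ 1.81 mV

Series total: ΣR = 2.31 + 19.3 + 13.8 + 6.05 = 41.46 Ω.
Voltage divider: V = V_supply · (19.30 / 41.46) = 3.88 × 0.4655 = 1.806 mV.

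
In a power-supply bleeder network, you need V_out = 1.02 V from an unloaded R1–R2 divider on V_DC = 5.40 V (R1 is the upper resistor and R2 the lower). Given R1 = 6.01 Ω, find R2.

The divider ratio is R2/(R1+R2) = 1.02/5.40 = 0.1889.
R2 = R1 · 0.1889/(1 − 0.1889) = 1.400 Ω.

R2 ≈ 1.40 Ω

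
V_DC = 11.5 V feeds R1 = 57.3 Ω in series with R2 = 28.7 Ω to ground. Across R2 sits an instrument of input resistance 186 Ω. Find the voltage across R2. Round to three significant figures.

V_out ≈ 3.48 V

R2 ‖ R_L = (28.7 × 186)/(28.7 + 186) = 24.86 Ω.
Voltage divider with the loaded lower leg: V_out = 11.5 × 24.86/(57.3 + 24.86) = 11.5 × 0.3026 = 3.480 V.
(Unloaded it would be 3.84 V; the load pulls it down.)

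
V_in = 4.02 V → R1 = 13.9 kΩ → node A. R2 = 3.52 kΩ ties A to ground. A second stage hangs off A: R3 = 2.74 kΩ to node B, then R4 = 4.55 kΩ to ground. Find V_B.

V_B ≈ 0.366 V

Node A sees R2 in parallel with the series input of stage 2, R3 + R4 = 7.290 kΩ.
Effective lower resistance at A: R2 ‖ 7.290 = 2.374 kΩ.
V_A = 4.02 × 2.374/(13.9 + 2.374) = 0.5864 V.
Stage 2 is unloaded, so V_B = V_A · R4/(R3+R4) = 0.5864 × 4.55/7.290 = 0.3660 V.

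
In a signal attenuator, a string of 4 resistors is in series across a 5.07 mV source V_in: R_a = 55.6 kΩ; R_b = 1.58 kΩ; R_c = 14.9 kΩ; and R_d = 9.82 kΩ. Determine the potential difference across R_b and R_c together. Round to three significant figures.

Series total: ΣR = 55.6 + 1.58 + 14.9 + 9.82 = 81.90 kΩ.
R_{R_b..R_c} = 1.58 + 14.9 = 16.48 kΩ.
V = V_in · R/ΣR = 5.07 × 0.2012 = 1.020 mV.

V ≈ 1.02 mV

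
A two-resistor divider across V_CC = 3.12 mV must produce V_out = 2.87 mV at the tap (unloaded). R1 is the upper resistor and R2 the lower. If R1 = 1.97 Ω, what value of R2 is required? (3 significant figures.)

The divider ratio is R2/(R1+R2) = 2.87/3.12 = 0.9199.
So R2 = R1 · V_out/(V_CC − V_out) = 1.97 × 2.87/(3.12 − 2.87) = 1.97 × 11.48 = 22.62 Ω.

R2 ≈ 22.6 Ω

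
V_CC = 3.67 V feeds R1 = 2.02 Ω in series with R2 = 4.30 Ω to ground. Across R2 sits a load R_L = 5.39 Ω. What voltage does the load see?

The load sits in parallel with R2, giving an effective lower resistance R2' = R2·R_L/(R2+R_L) = 2.392 Ω.
Voltage divider with the loaded lower leg: V_out = 3.67 × 2.392/(2.02 + 2.392) = 3.67 × 0.5421 = 1.990 V.

V_out ≈ 1.99 V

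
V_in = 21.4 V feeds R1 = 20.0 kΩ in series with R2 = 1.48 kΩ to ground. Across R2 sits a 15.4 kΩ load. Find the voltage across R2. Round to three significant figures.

V_out ≈ 1.35 V

R2 ‖ R_L = (1.48 × 15.4)/(1.48 + 15.4) = 1.350 kΩ.
Voltage divider with the loaded lower leg: V_out = 21.4 × 1.350/(20.0 + 1.350) = 21.4 × 0.06324 = 1.353 V.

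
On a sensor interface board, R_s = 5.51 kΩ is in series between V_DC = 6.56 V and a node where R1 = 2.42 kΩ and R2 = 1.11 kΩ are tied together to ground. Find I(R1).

I ≈ 0.329 mA

Parallel bank: R_p = 1/(1/2.42 + 1/1.11) = 0.7610 kΩ.
V_A by voltage divider: V_A = 6.56 × 0.7610/(5.51 + 0.7610) = 0.7960 V.
I(R1) = V_A / R1 = 0.7960/2.42 = 0.3289 mA.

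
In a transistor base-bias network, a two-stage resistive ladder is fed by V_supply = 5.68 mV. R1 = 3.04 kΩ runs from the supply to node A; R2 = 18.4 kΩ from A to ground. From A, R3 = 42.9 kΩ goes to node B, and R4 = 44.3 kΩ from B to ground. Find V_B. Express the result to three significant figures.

Node A sees R2 in parallel with the series input of stage 2, R3 + R4 = 87.20 kΩ.
Effective lower resistance at A: R2 ‖ 87.20 = 15.19 kΩ.
V_A = 5.68 × 15.19/(3.04 + 15.19) = 4.733 mV.
Stage 2 is unloaded, so V_B = V_A · R4/(R3+R4) = 4.733 × 44.3/87.20 = 2.405 mV.

V_B ≈ 2.40 mV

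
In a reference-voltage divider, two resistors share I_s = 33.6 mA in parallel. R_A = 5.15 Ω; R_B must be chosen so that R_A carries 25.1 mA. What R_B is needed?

R_B ≈ 15.2 Ω

In a two-way split, I_A/I_s = R_B/(R_A + R_B).
With f = 0.7470, R_B = R_A · f/(1−f) = 5.15 × 2.953 = 15.21 Ω.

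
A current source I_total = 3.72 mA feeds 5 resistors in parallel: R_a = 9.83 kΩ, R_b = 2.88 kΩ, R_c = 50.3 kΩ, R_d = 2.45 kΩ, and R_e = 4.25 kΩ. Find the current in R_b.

I ≈ 1.16 mA

Conductances: ΣG = 1/9.83 + 1/2.88 + 1/50.3 + 1/2.45 + 1/4.25 = 1.112 (1/kΩ).
By the current-divider rule, I = I_total · G_k/ΣG = 3.72 × 0.3122 = 1.161 mA.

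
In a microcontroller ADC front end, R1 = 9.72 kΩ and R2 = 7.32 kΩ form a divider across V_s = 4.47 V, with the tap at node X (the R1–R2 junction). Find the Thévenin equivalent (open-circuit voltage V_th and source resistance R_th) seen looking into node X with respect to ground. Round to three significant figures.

Open-circuit (no load on X): V_th = V_s · R2/(R1 + R2) = 4.47 × 7.32/(9.720 + 7.32) = 1.920 V.
Looking into X with the source shorted: R_th = R1·R2/(R1+R2) = 9.720 × 7.32/17.04 = 4.175 kΩ.

V_th ≈ 1.92 V, R_th ≈ 4.18 kΩ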